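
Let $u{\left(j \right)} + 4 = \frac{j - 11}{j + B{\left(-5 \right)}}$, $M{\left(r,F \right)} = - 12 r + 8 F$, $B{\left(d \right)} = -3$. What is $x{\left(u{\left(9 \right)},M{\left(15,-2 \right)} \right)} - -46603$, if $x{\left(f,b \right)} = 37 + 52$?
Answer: $46692$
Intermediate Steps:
$u{\left(j \right)} = -4 + \frac{-11 + j}{-3 + j}$ ($u{\left(j \right)} = -4 + \frac{j - 11}{j - 3} = -4 + \frac{-11 + j}{-3 + j}$)
$x{\left(f,b \right)} = 89$
$x{\left(u{\left(9 \right)},M{\left(15,-2 \right)} \right)} - -46603 = 89 - -46603 = 89 + 46603 = 46692$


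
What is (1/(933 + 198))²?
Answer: 1/1279161 ≈ 7.8176e-7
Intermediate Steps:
(1/(933 + 198))² = (1/1131)² = 1/1279161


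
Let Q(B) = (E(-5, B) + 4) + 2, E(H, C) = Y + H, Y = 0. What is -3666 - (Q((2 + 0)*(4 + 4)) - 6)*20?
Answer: -3566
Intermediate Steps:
E(H, C) = H (E(H, C) = 0 + H = H)
Q(B) = 1 (Q(B) = (-5 + 4) + 2 = -1 + 2 = 1)
-3666 - (Q((2 + 0)*(4 + 4)) - 6)*20 = -3666 - (1 - 6)*20 = -3666 - (-5)*20 = -3666 - 1*(-100) = -3666 + 100 = -3566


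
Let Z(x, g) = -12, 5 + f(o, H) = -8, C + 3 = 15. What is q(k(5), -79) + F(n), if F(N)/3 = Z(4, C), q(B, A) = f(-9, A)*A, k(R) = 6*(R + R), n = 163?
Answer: 991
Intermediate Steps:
k(R) = 12*R (k(R) = 6*(2*R) = 12*R)
C = 12 (C = -3 + 15 = 12)
f(o, H) = -13 (f(o, H) = -5 - 8 = -13)
q(B, A) = -13*A
F(N) = -36 (F(N) = 3*(-12) = -36)
q(k(5), -79) + F(n) = -13*(-79) - 36 = 1027 - 36 = 991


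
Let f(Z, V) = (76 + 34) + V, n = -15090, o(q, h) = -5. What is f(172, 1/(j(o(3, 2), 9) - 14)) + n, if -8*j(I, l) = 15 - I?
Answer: -494342/33 ≈ -14980.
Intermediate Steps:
j(I, l) = -15/8 + I/8 (j(I, l) = -(15 - I)/8 = -15/8 + I/8)
f(Z, V) = 110 + V
f(172, 1/(j(o(3, 2), 9) - 14)) + n = (110 + 1/((-15/8 + (1/8)*(-5)) - 14)) - 15090 = (110 + 1/((-15/8 - 5/8) - 14)) - 15090 = (110 + 1/(-5/2 - 14)) - 15090 = (110 + 1/(-33/2)) - 15090 = (110 - 2/33) - 15090 = 3628/33 - 15090 = -494342/33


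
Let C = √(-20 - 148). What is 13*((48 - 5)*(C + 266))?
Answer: 148694 + 1118*I*√42 ≈ 1.4869e+5 + 7245.5*I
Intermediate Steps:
C = 2*I*√42 (C = √(-168) = 2*I*√42 ≈ 12.961*I)
13*((48 - 5)*(C + 266)) = 13*((48 - 5)*(2*I*√42 + 266)) = 13*(43*(266 + 2*I*√42)) = 13*(11438 + 86*I*√42) = 148694 + 1118*I*√42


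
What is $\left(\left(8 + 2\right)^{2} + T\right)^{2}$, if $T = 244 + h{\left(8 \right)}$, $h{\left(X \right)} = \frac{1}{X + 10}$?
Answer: $\frac{38353249}{324} \approx 1.1837 \cdot 10^{5}$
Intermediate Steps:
$h{\left(X \right)} = \frac{1}{10 + X}$
$T = \frac{4393}{18}$ ($T = 244 + \frac{1}{10 + 8} = 244 + \frac{1}{18} = \frac{4393}{18} \approx 244.06$)
$\left(\left(8 + 2\right)^{2} + T\right)^{2} = \left(\left(8 + 2\right)^{2} + \frac{4393}{18}\right)^{2} = \left(10^{2} + \frac{4393}{18}\right)^{2} = \left(100 + \frac{4393}{18}\right)^{2} = \left(\frac{6193}{18}\right)^{2} = \frac{38353249}{324}$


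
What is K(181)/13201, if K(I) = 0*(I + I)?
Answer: 0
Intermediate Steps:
K(I) = 0 (K(I) = 0*(2*I) = 0)
K(181)/13201 = 0/13201 = 0*(1/13201) = 0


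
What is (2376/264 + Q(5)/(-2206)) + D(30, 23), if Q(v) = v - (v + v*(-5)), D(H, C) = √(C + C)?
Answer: 19829/2206 + √46 ≈ 15.771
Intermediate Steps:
D(H, C) = √2*√C (D(H, C) = √(2*C) = √2*√C)
Q(v) = 5*v (Q(v) = v - (v - 5*v) = v - (-4)*v = v + 4*v = 5*v)
(2376/264 + Q(5)/(-2206)) + D(30, 23) = (2376/264 + (5*5)/(-2206)) + √2*√23 = (2376*(1/264) + 25*(-1/2206)) + √46 = (9 - 25/2206) + √46 = 19829/2206 + √46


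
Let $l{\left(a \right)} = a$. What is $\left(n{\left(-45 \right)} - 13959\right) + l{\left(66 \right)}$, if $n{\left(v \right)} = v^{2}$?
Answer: $-11868$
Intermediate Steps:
$\left(n{\left(-45 \right)} - 13959\right) + l{\left(66 \right)} = \left(\left(-45\right)^{2} - 13959\right) + 66 = \left(2025 - 13959\right) + 66 = -11934 + 66 = -11868$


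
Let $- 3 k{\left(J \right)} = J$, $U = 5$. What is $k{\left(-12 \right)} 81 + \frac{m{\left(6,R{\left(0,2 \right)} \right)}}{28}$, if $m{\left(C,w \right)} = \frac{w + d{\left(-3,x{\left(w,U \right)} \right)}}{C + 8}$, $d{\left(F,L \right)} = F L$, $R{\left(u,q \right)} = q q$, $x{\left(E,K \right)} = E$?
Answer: $\frac{15875}{49} \approx 323.98$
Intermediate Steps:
$k{\left(J \right)} = - \frac{J}{3}$
$R{\left(u,q \right)} = q^{2}$
$m{\left(C,w \right)} = - \frac{2 w}{8 + C}$ ($m{\left(C,w \right)} = \frac{w - 3 w}{C + 8} = \frac{\left(-2\right) w}{8 + C} = - \frac{2 w}{8 + C}$)
$k{\left(-12 \right)} 81 + \frac{m{\left(6,R{\left(0,2 \right)} \right)}}{28} = \left(- \frac{1}{3}\right) \left(-12\right) 81 + \frac{\left(-2\right) 2^{2} \frac{1}{8 + 6}}{28} = 4 \cdot 81 + \left(-2\right) 4 \cdot \frac{1}{14} \cdot \frac{1}{28} = 324 + \left(-2\right) 4 \cdot \frac{1}{14} \cdot \frac{1}{28} = 324 - \frac{1}{49} = \frac{15875}{49}$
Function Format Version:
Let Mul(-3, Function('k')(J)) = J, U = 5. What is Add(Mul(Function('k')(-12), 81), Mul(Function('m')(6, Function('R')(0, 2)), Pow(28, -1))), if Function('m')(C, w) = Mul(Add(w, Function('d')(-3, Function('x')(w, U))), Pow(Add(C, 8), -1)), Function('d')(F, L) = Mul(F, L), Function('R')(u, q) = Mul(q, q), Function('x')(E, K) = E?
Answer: Rational(15875, 49) ≈ 323.98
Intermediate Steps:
Function('k')(J) = Mul(Rational(-1, 3), J)
Function('R')(u, q) = Pow(q, 2)
Function('m')(C, w) = Mul(-2, w, Pow(Add(8, C), -1)) (Function('m')(C, w) = Mul(Add(w, Mul(-3, w)), Pow(Add(C, 8), -1)) = Mul(Mul(-2, w), Pow(Add(8, C), -1)) = Mul(-2, w, Pow(Add(8, C), -1)))
Add(Mul(Function('k')(-12), 81), Mul(Function('m')(6, Function('R')(0, 2)), Pow(28, -1))) = Add(Mul(Mul(Rational(-1, 3), -12), 81), Mul(Mul(-2, Pow(2, 2), Pow(Add(8, 6), -1)), Pow(28, -1))) = Add(Mul(4, 81), Mul(Mul(-2, 4, Pow(14, -1)), Rational(1, 28))) = Add(324, Mul(Mul(-2, 4, Rational(1, 14)), Rational(1, 28))) = Add(324, Mul(Rational(-4, 7), Rational(1, 28))) = Add(324, Rational(-1, 49)) = Rational(15875, 49)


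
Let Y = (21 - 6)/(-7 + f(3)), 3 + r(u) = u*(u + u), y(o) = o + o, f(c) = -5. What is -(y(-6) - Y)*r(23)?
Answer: 45365/4 ≈ 11341.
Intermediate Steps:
y(o) = 2*o
r(u) = -3 + 2*u² (r(u) = -3 + u*(u + u) = -3 + u*(2*u) = -3 + 2*u²)
Y = -5/4 (Y = (21 - 6)/(-7 - 5) = 15/(-12) = 15*(-1/12) = -5/4 ≈ -1.2500)
-(y(-6) - Y)*r(23) = -(2*(-6) - 1*(-5/4))*(-3 + 2*23²) = -(-12 + 5/4)*(-3 + 2*529) = -(-43)*(-3 + 1058)/4 = -(-43)*1055/4 = -1*(-45365/4) = 45365/4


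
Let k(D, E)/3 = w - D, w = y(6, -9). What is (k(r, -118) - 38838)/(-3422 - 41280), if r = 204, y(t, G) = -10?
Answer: 2820/3193 ≈ 0.88318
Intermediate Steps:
w = -10
k(D, E) = -30 - 3*D (k(D, E) = 3*(-10 - D) = -30 - 3*D)
(k(r, -118) - 38838)/(-3422 - 41280) = ((-30 - 3*204) - 38838)/(-3422 - 41280) = ((-30 - 612) - 38838)/(-44702) = (-642 - 38838)*(-1/44702) = -39480*(-1/44702) = 2820/3193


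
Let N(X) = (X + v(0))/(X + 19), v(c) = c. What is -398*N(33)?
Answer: -6567/26 ≈ -252.58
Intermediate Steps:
N(X) = X/(19 + X) (N(X) = (X + 0)/(X + 19) = X/(19 + X))
-398*N(33) = -13134/(19 + 33) = -13134/52 = -398*33/52 = -6567/26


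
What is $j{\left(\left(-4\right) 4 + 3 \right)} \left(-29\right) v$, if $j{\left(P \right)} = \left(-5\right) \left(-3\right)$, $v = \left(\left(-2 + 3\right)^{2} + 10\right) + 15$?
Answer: $-11310$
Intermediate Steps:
$v = 26$ ($v = \left(1^{2} + 10\right) + 15 = \left(1 + 10\right) + 15 = 11 + 15 = 26$)
$j{\left(P \right)} = 15$
$j{\left(\left(-4\right) 4 + 3 \right)} \left(-29\right) v = 15 \left(-29\right) 26 = \left(-435\right) 26 = -11310$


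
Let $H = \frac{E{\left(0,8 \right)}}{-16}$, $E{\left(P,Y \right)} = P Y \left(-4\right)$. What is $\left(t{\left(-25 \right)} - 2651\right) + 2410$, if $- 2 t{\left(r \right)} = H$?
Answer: $-241$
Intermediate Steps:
$E{\left(P,Y \right)} = - 4 P Y$
$H = 0$ ($H = \frac{\left(-4\right) 0 \cdot 8}{-16} = 0 \left(- \frac{1}{16}\right) = 0$)
$t{\left(r \right)} = 0$ ($t{\left(r \right)} = \left(- \frac{1}{2}\right) 0 = 0$)
$\left(t{\left(-25 \right)} - 2651\right) + 2410 = \left(0 - 2651\right) + 2410 = -2651 + 2410 = -241$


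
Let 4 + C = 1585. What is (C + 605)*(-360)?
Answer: -786960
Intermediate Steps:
C = 1581 (C = -4 + 1585 = 1581)
(C + 605)*(-360) = (1581 + 605)*(-360) = 2186*(-360) = -786960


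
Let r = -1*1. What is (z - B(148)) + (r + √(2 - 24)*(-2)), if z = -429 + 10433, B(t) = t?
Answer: 9855 - 2*I*√22 ≈ 9855.0 - 9.3808*I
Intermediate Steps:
z = 10004
r = -1
(z - B(148)) + (r + √(2 - 24)*(-2)) = (10004 - 1*148) + (-1 + √(2 - 24)*(-2)) = (10004 - 148) + (-1 + √(-22)*(-2)) = 9856 + (-1 + (I*√22)*(-2)) = 9856 + (-1 - 2*I*√22) = 9855 - 2*I*√22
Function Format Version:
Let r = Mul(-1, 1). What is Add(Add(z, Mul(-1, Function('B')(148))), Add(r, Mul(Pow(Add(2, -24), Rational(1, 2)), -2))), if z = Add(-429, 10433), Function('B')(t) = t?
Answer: Add(9855, Mul(-2, I, Pow(22, Rational(1, 2)))) ≈ Add(9855.0, Mul(-9.3808, I))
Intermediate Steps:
z = 10004
r = -1
Add(Add(z, Mul(-1, Function('B')(148))), Add(r, Mul(Pow(Add(2, -24), Rational(1, 2)), -2))) = Add(Add(10004, Mul(-1, 148)), Add(-1, Mul(Pow(Add(2, -24), Rational(1, 2)), -2))) = Add(Add(10004, -148), Add(-1, Mul(Pow(-22, Rational(1, 2)), -2))) = Add(9856, Add(-1, Mul(Mul(I, Pow(22, Rational(1, 2))), -2))) = Add(9856, Add(-1, Mul(-2, I, Pow(22, Rational(1, 2))))) = Add(9855, Mul(-2, I, Pow(22, Rational(1, 2))))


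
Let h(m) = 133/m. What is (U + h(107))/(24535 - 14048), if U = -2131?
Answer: -227884/1122109 ≈ -0.20309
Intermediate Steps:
(U + h(107))/(24535 - 14048) = (-2131 + 133/107)/(24535 - 14048) = (-2131 + 133*(1/107))/10487 = (-2131 + 133/107)*(1/10487) = -227884/107*1/10487 = -227884/1122109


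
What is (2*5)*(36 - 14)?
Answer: 220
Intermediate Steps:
(2*5)*(36 - 14) = 10*22 = 220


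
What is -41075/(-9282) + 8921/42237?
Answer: 46607423/10052406 ≈ 4.6364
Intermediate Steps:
-41075/(-9282) + 8921/42237 = -41075*(-1/9282) + 8921*(1/42237) = 41075/9282 + 8921/42237 = 46607423/10052406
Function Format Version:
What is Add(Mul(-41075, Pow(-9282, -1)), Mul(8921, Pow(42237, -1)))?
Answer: Rational(46607423, 10052406) ≈ 4.6364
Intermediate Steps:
Add(Mul(-41075, Pow(-9282, -1)), Mul(8921, Pow(42237, -1))) = Add(Mul(-41075, Rational(-1, 9282)), Mul(8921, Rational(1, 42237))) = Add(Rational(41075, 9282), Rational(8921, 42237)) = Rational(46607423, 10052406)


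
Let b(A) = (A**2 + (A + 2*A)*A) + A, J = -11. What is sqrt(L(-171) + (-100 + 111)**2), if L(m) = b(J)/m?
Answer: sqrt(384142)/57 ≈ 10.874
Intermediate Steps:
b(A) = A + 4*A**2 (b(A) = (A**2 + (3*A)*A) + A = (A**2 + 3*A**2) + A = 4*A**2 + A = A + 4*A**2)
L(m) = 473/m (L(m) = (-11*(1 + 4*(-11)))/m = (-11*(1 - 44))/m = (-11*(-43))/m = 473/m)
sqrt(L(-171) + (-100 + 111)**2) = sqrt(473/(-171) + (-100 + 111)**2) = sqrt(473*(-1/171) + 11**2) = sqrt(-473/171 + 121) = sqrt(20218/171) = sqrt(384142)/57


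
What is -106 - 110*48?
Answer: -5386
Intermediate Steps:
-106 - 110*48 = -106 - 5280 = -5386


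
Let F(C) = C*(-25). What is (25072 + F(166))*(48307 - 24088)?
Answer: 506709918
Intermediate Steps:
F(C) = -25*C
(25072 + F(166))*(48307 - 24088) = (25072 - 25*166)*(48307 - 24088) = (25072 - 4150)*24219 = 20922*24219 = 506709918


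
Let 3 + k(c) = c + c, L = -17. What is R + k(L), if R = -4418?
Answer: -4455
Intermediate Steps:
k(c) = -3 + 2*c (k(c) = -3 + (c + c) = -3 + 2*c)
R + k(L) = -4418 + (-3 + 2*(-17)) = -4418 + (-3 - 34) = -4418 - 37 = -4455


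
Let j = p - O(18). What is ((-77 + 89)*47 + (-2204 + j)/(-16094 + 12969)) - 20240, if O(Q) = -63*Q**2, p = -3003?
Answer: -12300541/625 ≈ -19681.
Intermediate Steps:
j = 17409 (j = -3003 - (-63)*18**2 = -3003 - (-63)*324 = -3003 - 1*(-20412) = -3003 + 20412 = 17409)
((-77 + 89)*47 + (-2204 + j)/(-16094 + 12969)) - 20240 = ((-77 + 89)*47 + (-2204 + 17409)/(-16094 + 12969)) - 20240 = (12*47 + 15205/(-3125)) - 20240 = (564 + 15205*(-1/3125)) - 20240 = (564 - 3041/625) - 20240 = 349459/625 - 20240 = -12300541/625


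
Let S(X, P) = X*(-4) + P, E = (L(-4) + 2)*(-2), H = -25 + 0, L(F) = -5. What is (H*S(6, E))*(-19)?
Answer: -8550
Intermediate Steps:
H = -25
E = 6 (E = (-5 + 2)*(-2) = -3*(-2) = 6)
S(X, P) = P - 4*X (S(X, P) = -4*X + P = P - 4*X)
(H*S(6, E))*(-19) = -25*(6 - 4*6)*(-19) = -25*(6 - 24)*(-19) = -25*(-18)*(-19) = 450*(-19) = -8550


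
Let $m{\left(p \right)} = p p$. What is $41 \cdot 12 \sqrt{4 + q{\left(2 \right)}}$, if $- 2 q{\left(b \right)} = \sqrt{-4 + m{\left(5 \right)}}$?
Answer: $246 \sqrt{16 - 2 \sqrt{21}} \approx 643.13$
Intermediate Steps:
$m{\left(p \right)} = p^{2}$
$q{\left(b \right)} = - \frac{\sqrt{21}}{2}$ ($q{\left(b \right)} = - \frac{\sqrt{-4 + 5^{2}}}{2} = - \frac{\sqrt{-4 + 25}}{2} = - \frac{\sqrt{21}}{2}$)
$41 \cdot 12 \sqrt{4 + q{\left(2 \right)}} = 41 \cdot 12 \sqrt{4 - \frac{\sqrt{21}}{2}} = 492 \sqrt{4 - \frac{\sqrt{21}}{2}}$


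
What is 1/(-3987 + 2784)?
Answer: -1/1203 ≈ -0.00083125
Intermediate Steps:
1/(-3987 + 2784) = 1/(-1203) = -1/1203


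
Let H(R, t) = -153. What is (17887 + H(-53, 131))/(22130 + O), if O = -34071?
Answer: -17734/11941 ≈ -1.4851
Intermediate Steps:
(17887 + H(-53, 131))/(22130 + O) = (17887 - 153)/(22130 - 34071) = 17734/(-11941) = 17734*(-1/11941) = -17734/11941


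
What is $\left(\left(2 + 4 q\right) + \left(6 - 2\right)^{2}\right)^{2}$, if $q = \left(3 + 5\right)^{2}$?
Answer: $75076$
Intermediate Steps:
$q = 64$ ($q = 8^{2} = 64$)
$\left(\left(2 + 4 q\right) + \left(6 - 2\right)^{2}\right)^{2} = \left(\left(2 + 4 \cdot 64\right) + \left(6 - 2\right)^{2}\right)^{2} = \left(\left(2 + 256\right) + 4^{2}\right)^{2} = \left(258 + 16\right)^{2} = 274^{2} = 75076$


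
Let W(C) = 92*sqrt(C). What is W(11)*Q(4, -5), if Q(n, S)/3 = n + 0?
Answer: 1104*sqrt(11) ≈ 3661.6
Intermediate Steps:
Q(n, S) = 3*n (Q(n, S) = 3*(n + 0) = 3*n)
W(11)*Q(4, -5) = (92*sqrt(11))*(3*4) = (92*sqrt(11))*12 = 1104*sqrt(11)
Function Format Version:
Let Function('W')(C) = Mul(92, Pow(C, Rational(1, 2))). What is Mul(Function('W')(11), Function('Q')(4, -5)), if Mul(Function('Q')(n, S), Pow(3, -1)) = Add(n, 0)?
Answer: Mul(1104, Pow(11, Rational(1, 2))) ≈ 3661.6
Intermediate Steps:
Function('Q')(n, S) = Mul(3, n) (Function('Q')(n, S) = Mul(3, Add(n, 0)) = Mul(3, n))
Mul(Function('W')(11), Function('Q')(4, -5)) = Mul(Mul(92, Pow(11, Rational(1, 2))), Mul(3, 4)) = Mul(Mul(92, Pow(11, Rational(1, 2))), 12) = Mul(1104, Pow(11, Rational(1, 2)))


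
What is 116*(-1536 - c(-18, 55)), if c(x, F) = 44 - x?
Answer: -185368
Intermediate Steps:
116*(-1536 - c(-18, 55)) = 116*(-1536 - (44 - 1*(-18))) = 116*(-1536 - (44 + 18)) = 116*(-1536 - 1*62) = 116*(-1536 - 62) = 116*(-1598) = -185368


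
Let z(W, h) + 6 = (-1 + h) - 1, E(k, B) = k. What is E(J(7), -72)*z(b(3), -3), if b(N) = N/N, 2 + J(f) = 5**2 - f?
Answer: -176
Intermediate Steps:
J(f) = 23 - f (J(f) = -2 + (5**2 - f) = -2 + (25 - f) = 23 - f)
b(N) = 1
z(W, h) = -8 + h (z(W, h) = -6 + ((-1 + h) - 1) = -6 + (-2 + h) = -8 + h)
E(J(7), -72)*z(b(3), -3) = (23 - 1*7)*(-8 - 3) = (23 - 7)*(-11) = 16*(-11) = -176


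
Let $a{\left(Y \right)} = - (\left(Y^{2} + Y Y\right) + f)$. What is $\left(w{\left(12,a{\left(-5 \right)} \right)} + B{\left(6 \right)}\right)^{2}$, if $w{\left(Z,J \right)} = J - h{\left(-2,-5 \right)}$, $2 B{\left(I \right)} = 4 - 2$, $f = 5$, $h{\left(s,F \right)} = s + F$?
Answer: $2209$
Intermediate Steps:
$h{\left(s,F \right)} = F + s$
$B{\left(I \right)} = 1$ ($B{\left(I \right)} = \frac{4 - 2}{2} = \frac{1}{2} \cdot 2 = 1$)
$a{\left(Y \right)} = -5 - 2 Y^{2}$ ($a{\left(Y \right)} = - (\left(Y^{2} + Y Y\right) + 5) = - (\left(Y^{2} + Y^{2}\right) + 5) = - (2 Y^{2} + 5) = - (5 + 2 Y^{2}) = -5 - 2 Y^{2}$)
$w{\left(Z,J \right)} = 7 + J$ ($w{\left(Z,J \right)} = J - \left(-5 - 2\right) = J - -7 = J + 7 = 7 + J$)
$\left(w{\left(12,a{\left(-5 \right)} \right)} + B{\left(6 \right)}\right)^{2} = \left(\left(7 - \left(5 + 2 \left(-5\right)^{2}\right)\right) + 1\right)^{2} = \left(\left(7 - 55\right) + 1\right)^{2} = \left(-48 + 1\right)^{2} = \left(-47\right)^{2} = 2209$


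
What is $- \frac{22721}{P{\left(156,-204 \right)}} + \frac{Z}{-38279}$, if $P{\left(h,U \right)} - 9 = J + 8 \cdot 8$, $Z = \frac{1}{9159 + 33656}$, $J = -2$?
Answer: $- \frac{37237796462656}{116362992335} \approx -320.01$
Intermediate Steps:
$Z = \frac{1}{42815} \approx 2.3356 \cdot 10^{-5}$
$P{\left(h,U \right)} = 71$ ($P{\left(h,U \right)} = 9 + \left(-2 + 8 \cdot 8\right) = 9 + \left(-2 + 64\right) = 9 + 62 = 71$)
$- \frac{22721}{P{\left(156,-204 \right)}} + \frac{Z}{-38279} = - \frac{22721}{71} + \frac{1}{42815 \left(-38279\right)} = \left(-22721\right) \frac{1}{71} + \frac{1}{42815} \left(- \frac{1}{38279}\right) = - \frac{22721}{71} - \frac{1}{1638915385} = - \frac{37237796462656}{116362992335}$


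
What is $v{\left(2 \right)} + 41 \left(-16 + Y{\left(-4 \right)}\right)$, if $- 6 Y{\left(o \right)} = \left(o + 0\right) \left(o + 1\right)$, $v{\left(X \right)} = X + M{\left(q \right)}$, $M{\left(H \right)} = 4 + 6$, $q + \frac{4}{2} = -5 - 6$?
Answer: $-726$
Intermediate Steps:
$q = -13$ ($q = -2 - 11 = -13$)
$M{\left(H \right)} = 10$
$v{\left(X \right)} = 10 + X$ ($v{\left(X \right)} = X + 10 = 10 + X$)
$Y{\left(o \right)} = - \frac{o \left(1 + o\right)}{6}$ ($Y{\left(o \right)} = - \frac{\left(o + 0\right) \left(o + 1\right)}{6} = - \frac{o \left(1 + o\right)}{6}$)
$v{\left(2 \right)} + 41 \left(-16 + Y{\left(-4 \right)}\right) = \left(10 + 2\right) + 41 \left(-16 - - \frac{2 \left(1 - 4\right)}{3}\right) = 12 + 41 \left(-16 - \left(- \frac{2}{3}\right) \left(-3\right)\right) = 12 + 41 \left(-16 - 2\right) = 12 + 41 \left(-18\right) = 12 - 738 = -726$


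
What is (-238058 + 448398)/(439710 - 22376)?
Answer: 105170/208667 ≈ 0.50401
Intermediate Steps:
(-238058 + 448398)/(439710 - 22376) = 210340/417334 = 210340*(1/417334) = 105170/208667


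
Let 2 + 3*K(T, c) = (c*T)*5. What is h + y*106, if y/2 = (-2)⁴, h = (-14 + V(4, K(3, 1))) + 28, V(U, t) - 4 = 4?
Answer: 3414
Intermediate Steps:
K(T, c) = -⅔ + 5*T*c/3 (K(T, c) = -⅔ + ((c*T)*5)/3 = -⅔ + ((T*c)*5)/3 = -⅔ + (5*T*c)/3 = -⅔ + 5*T*c/3)
V(U, t) = 8 (V(U, t) = 4 + 4 = 8)
h = 22 (h = (-14 + 8) + 28 = -6 + 28 = 22)
y = 32 (y = 2*(-2)⁴ = 2*16 = 32)
h + y*106 = 22 + 32*106 = 22 + 3392 = 3414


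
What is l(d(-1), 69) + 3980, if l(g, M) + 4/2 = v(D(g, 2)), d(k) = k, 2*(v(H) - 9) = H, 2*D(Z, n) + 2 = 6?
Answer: 3988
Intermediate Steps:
D(Z, n) = 2 (D(Z, n) = -1 + (½)*6 = -1 + 3 = 2)
v(H) = 9 + H/2
l(g, M) = 8 (l(g, M) = -2 + (9 + (½)*2) = -2 + (9 + 1) = -2 + 10 = 8)
l(d(-1), 69) + 3980 = 8 + 3980 = 3988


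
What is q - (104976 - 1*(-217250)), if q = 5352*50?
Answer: -54626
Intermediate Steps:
q = 267600
q - (104976 - 1*(-217250)) = 267600 - (104976 - 1*(-217250)) = 267600 - (104976 + 217250) = 267600 - 1*322226 = 267600 - 322226 = -54626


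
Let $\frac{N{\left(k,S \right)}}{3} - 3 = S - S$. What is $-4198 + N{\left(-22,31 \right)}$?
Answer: $-4189$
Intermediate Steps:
$N{\left(k,S \right)} = 9$ ($N{\left(k,S \right)} = 9 + 3 \left(S - S\right) = 9 + 3 \cdot 0 = 9 + 0 = 9$)
$-4198 + N{\left(-22,31 \right)} = -4198 + 9 = -4189$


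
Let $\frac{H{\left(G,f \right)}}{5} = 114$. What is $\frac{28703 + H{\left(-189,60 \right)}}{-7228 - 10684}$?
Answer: $- \frac{29273}{17912} \approx -1.6343$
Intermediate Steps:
$H{\left(G,f \right)} = 570$ ($H{\left(G,f \right)} = 5 \cdot 114 = 570$)
$\frac{28703 + H{\left(-189,60 \right)}}{-7228 - 10684} = \frac{28703 + 570}{-7228 - 10684} = \frac{29273}{-17912} = 29273 \left(- \frac{1}{17912}\right) = - \frac{29273}{17912}$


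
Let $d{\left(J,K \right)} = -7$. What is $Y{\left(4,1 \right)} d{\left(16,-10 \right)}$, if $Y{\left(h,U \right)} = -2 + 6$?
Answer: $-28$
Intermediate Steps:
$Y{\left(h,U \right)} = 4$
$Y{\left(4,1 \right)} d{\left(16,-10 \right)} = 4 \left(-7\right) = -28$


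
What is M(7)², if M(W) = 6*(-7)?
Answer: 1764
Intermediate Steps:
M(W) = -42
M(7)² = (-42)² = 1764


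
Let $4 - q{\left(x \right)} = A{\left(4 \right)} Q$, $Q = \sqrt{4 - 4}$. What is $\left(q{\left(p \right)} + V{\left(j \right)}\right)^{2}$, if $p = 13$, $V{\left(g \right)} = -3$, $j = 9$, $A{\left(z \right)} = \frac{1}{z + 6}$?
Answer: $1$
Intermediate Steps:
$A{\left(z \right)} = \frac{1}{6 + z}$
$Q = 0$ ($Q = \sqrt{0} = 0$)
$q{\left(x \right)} = 4$ ($q{\left(x \right)} = 4 - \frac{1}{6 + 4} \cdot 0 = 4 - \frac{1}{10} \cdot 0 = 4 - 0 = 4 + 0 = 4$)
$\left(q{\left(p \right)} + V{\left(j \right)}\right)^{2} = \left(4 - 3\right)^{2} = 1^{2} = 1$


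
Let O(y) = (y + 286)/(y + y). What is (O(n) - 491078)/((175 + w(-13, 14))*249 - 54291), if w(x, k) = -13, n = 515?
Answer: 505809539/14371590 ≈ 35.195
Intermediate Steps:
O(y) = (286 + y)/(2*y) (O(y) = (286 + y)/((2*y)) = (286 + y)*(1/(2*y)) = (286 + y)/(2*y))
(O(n) - 491078)/((175 + w(-13, 14))*249 - 54291) = ((½)*(286 + 515)/515 - 491078)/((175 - 13)*249 - 54291) = ((½)*(1/515)*801 - 491078)/(162*249 - 54291) = (801/1030 - 491078)/(40338 - 54291) = -505809539/1030/(-13953) = -505809539/1030*(-1/13953) = 505809539/14371590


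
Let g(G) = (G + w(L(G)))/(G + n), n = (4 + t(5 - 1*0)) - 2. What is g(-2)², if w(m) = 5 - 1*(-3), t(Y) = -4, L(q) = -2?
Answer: 9/4 ≈ 2.2500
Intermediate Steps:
w(m) = 8 (w(m) = 5 + 3 = 8)
n = -2 (n = (4 - 4) - 2 = 0 - 2 = -2)
g(G) = (8 + G)/(-2 + G) (g(G) = (G + 8)/(G - 2) = (8 + G)/(-2 + G))
g(-2)² = ((8 - 2)/(-2 - 2))² = (6/(-4))² = (-¼*6)² = (-3/2)² = 9/4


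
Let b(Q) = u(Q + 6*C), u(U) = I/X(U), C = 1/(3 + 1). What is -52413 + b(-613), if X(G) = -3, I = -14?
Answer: -157225/3 ≈ -52408.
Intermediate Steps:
C = 1/4 ≈ 0.25000
u(U) = 14/3 (u(U) = -14/(-3) = -14*(-1/3) = 14/3)
b(Q) = 14/3
-52413 + b(-613) = -52413 + 14/3 = -157225/3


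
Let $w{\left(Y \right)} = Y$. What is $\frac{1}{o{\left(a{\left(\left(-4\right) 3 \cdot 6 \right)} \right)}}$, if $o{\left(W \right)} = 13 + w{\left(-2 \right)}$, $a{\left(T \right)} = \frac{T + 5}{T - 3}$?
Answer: $\frac{1}{11} \approx 0.090909$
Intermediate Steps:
$a{\left(T \right)} = \frac{5 + T}{-3 + T}$
$o{\left(W \right)} = 11$ ($o{\left(W \right)} = 13 - 2 = 11$)
$\frac{1}{o{\left(a{\left(\left(-4\right) 3 \cdot 6 \right)} \right)}} = \frac{1}{11}$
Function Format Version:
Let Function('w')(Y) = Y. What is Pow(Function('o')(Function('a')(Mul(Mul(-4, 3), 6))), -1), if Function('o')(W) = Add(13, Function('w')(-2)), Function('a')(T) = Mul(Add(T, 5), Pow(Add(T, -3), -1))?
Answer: Rational(1, 11) ≈ 0.090909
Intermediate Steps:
Function('a')(T) = Mul(Pow(Add(-3, T), -1), Add(5, T)) (Function('a')(T) = Mul(Add(5, T), Pow(Add(-3, T), -1)) = Mul(Pow(Add(-3, T), -1), Add(5, T)))
Function('o')(W) = 11 (Function('o')(W) = Add(13, -2) = 11)
Pow(Function('o')(Function('a')(Mul(Mul(-4, 3), 6))), -1) = Pow(11, -1) = Rational(1, 11)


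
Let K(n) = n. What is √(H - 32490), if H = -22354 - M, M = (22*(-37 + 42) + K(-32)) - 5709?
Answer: I*√49213 ≈ 221.84*I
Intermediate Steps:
M = -5631 (M = (22*(-37 + 42) - 32) - 5709 = (22*5 - 32) - 5709 = (110 - 32) - 5709 = 78 - 5709 = -5631)
H = -16723 (H = -22354 - 1*(-5631) = -22354 + 5631 = -16723)
√(H - 32490) = √(-16723 - 32490) = √(-49213) = I*√49213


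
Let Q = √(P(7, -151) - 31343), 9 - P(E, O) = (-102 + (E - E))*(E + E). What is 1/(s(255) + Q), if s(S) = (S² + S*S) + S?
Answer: 130305/16979422931 - I*√29906/16979422931 ≈ 7.6743e-6 - 1.0185e-8*I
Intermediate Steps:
s(S) = S + 2*S² (s(S) = (S² + S²) + S = 2*S² + S = S + 2*S²)
P(E, O) = 9 + 204*E (P(E, O) = 9 - (-102 + (E - E))*(E + E) = 9 - (-102 + 0)*2*E = 9 - (-102)*2*E = 9 - (-204)*E = 9 + 204*E)
Q = I*√29906 (Q = √((9 + 204*7) - 31343) = √((9 + 1428) - 31343) = √(1437 - 31343) = √(-29906) = I*√29906 ≈ 172.93*I)
1/(s(255) + Q) = 1/(255*(1 + 2*255) + I*√29906) = 1/(255*(1 + 510) + I*√29906) = 1/(255*511 + I*√29906) = 1/(130305 + I*√29906)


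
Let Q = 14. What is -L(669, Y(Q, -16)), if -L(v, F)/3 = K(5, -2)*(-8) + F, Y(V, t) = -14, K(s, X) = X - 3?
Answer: 78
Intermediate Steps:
K(s, X) = -3 + X
L(v, F) = -120 - 3*F (L(v, F) = -3*((-3 - 2)*(-8) + F) = -3*(-5*(-8) + F) = -3*(40 + F) = -120 - 3*F)
-L(669, Y(Q, -16)) = -(-120 - 3*(-14)) = -(-120 + 42) = -1*(-78) = 78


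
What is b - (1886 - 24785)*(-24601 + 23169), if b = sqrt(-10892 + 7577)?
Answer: -32791368 + I*sqrt(3315) ≈ -3.2791e+7 + 57.576*I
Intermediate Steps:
b = I*sqrt(3315) (b = sqrt(-3315) = I*sqrt(3315) ≈ 57.576*I)
b - (1886 - 24785)*(-24601 + 23169) = I*sqrt(3315) - (1886 - 24785)*(-24601 + 23169) = I*sqrt(3315) - (-22899)*(-1432) = I*sqrt(3315) - 1*32791368 = I*sqrt(3315) - 32791368 = -32791368 + I*sqrt(3315)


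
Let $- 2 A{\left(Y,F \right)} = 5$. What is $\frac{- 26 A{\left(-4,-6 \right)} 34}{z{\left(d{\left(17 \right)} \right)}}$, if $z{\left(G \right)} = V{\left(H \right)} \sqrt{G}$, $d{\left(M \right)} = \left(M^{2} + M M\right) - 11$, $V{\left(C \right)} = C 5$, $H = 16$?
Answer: $\frac{221 \sqrt{7}}{504} \approx 1.1601$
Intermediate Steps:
$A{\left(Y,F \right)} = - \frac{5}{2}$ ($A{\left(Y,F \right)} = \left(- \frac{1}{2}\right) 5 = - \frac{5}{2}$)
$V{\left(C \right)} = 5 C$
$d{\left(M \right)} = -11 + 2 M^{2}$ ($d{\left(M \right)} = \left(M^{2} + M^{2}\right) - 11 = 2 M^{2} - 11 = -11 + 2 M^{2}$)
$z{\left(G \right)} = 80 \sqrt{G}$ ($z{\left(G \right)} = 5 \cdot 16 \sqrt{G} = 80 \sqrt{G}$)
$\frac{- 26 A{\left(-4,-6 \right)} 34}{z{\left(d{\left(17 \right)} \right)}} = \frac{\left(-26\right) \left(- \frac{5}{2}\right) 34}{80 \sqrt{-11 + 2 \cdot 17^{2}}} = \frac{65 \cdot 34}{80 \sqrt{-11 + 2 \cdot 289}} = \frac{2210}{80 \sqrt{-11 + 578}} = \frac{2210}{80 \sqrt{567}} = \frac{2210}{80 \cdot 9 \sqrt{7}} = \frac{2210}{720 \sqrt{7}} = 2210 \frac{\sqrt{7}}{5040} = \frac{221 \sqrt{7}}{504}$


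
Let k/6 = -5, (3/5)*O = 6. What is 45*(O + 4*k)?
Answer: -4950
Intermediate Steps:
O = 10 (O = (5/3)*6 = 10)
k = -30 (k = 6*(-5) = -30)
45*(O + 4*k) = 45*(10 + 4*(-30)) = 45*(10 - 120) = 45*(-110) = -4950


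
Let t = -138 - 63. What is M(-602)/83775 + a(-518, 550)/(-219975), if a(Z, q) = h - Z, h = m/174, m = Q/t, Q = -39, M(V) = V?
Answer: -27329537497/2864511370350 ≈ -0.0095407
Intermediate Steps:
t = -201
m = 13/67 (m = -39/(-201) = -39*(-1/201) = 13/67 ≈ 0.19403)
h = 13/11658 (h = (13/67)/174 = (13/67)*(1/174) = 13/11658 ≈ 0.0011151)
a(Z, q) = 13/11658 - Z
M(-602)/83775 + a(-518, 550)/(-219975) = -602/83775 + (13/11658 - 1*(-518))/(-219975) = -602*1/83775 + (13/11658 + 518)*(-1/219975) = -602/83775 + (6038857/11658)*(-1/219975) = -602/83775 - 6038857/2564468550 = -27329537497/2864511370350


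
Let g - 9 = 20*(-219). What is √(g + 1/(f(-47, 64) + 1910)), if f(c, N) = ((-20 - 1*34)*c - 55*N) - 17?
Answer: 2*I*√906895945/911 ≈ 66.114*I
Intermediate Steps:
f(c, N) = -17 - 55*N - 54*c (f(c, N) = ((-20 - 34)*c - 55*N) - 17 = (-54*c - 55*N) - 17 = (-55*N - 54*c) - 17 = -17 - 55*N - 54*c)
g = -4371 (g = 9 + 20*(-219) = 9 - 4380 = -4371)
√(g + 1/(f(-47, 64) + 1910)) = √(-4371 + 1/((-17 - 55*64 - 54*(-47)) + 1910)) = √(-4371 + 1/((-17 - 3520 + 2538) + 1910)) = √(-4371 + 1/(-999 + 1910)) = √(-4371 + 1/911) = √(-3981980/911) = 2*I*√906895945/911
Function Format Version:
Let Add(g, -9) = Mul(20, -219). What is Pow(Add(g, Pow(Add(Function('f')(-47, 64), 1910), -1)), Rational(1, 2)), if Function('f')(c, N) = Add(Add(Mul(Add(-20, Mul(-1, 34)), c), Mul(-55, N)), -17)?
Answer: Mul(Rational(2, 911), I, Pow(906895945, Rational(1, 2))) ≈ Mul(66.114, I)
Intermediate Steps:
Function('f')(c, N) = Add(-17, Mul(-55, N), Mul(-54, c)) (Function('f')(c, N) = Add(Add(Mul(Add(-20, -34), c), Mul(-55, N)), -17) = Add(Add(Mul(-54, c), Mul(-55, N)), -17) = Add(Add(Mul(-55, N), Mul(-54, c)), -17) = Add(-17, Mul(-55, N), Mul(-54, c)))
g = -4371 (g = Add(9, Mul(20, -219)) = Add(9, -4380) = -4371)
Pow(Add(g, Pow(Add(Function('f')(-47, 64), 1910), -1)), Rational(1, 2)) = Pow(Add(-4371, Pow(Add(Add(-17, Mul(-55, 64), Mul(-54, -47)), 1910), -1)), Rational(1, 2)) = Pow(Add(-4371, Pow(Add(Add(-17, -3520, 2538), 1910), -1)), Rational(1, 2)) = Pow(Add(-4371, Pow(Add(-999, 1910), -1)), Rational(1, 2)) = Pow(Add(-4371, Pow(911, -1)), Rational(1, 2)) = Pow(Add(-4371, Rational(1, 911)), Rational(1, 2)) = Pow(Rational(-3981980, 911), Rational(1, 2)) = Mul(Rational(2, 911), I, Pow(906895945, Rational(1, 2)))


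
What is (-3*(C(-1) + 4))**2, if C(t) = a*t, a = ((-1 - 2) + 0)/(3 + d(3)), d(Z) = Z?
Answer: 729/4 ≈ 182.25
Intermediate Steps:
a = -1/2 (a = ((-1 - 2) + 0)/(3 + 3) = (-3 + 0)/6 = -3*1/6 = -1/2 ≈ -0.50000)
C(t) = -t/2
(-3*(C(-1) + 4))**2 = (-3*(-1/2*(-1) + 4))**2 = (-3*(1/2 + 4))**2 = (-3*9/2)**2 = (-27/2)**2 = 729/4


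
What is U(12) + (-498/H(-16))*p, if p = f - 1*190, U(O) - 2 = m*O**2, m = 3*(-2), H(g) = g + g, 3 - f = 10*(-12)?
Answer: -30475/16 ≈ -1904.7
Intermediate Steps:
f = 123 (f = 3 - 10*(-12) = 3 - 1*(-120) = 3 + 120 = 123)
H(g) = 2*g
m = -6
U(O) = 2 - 6*O**2
p = -67 (p = 123 - 1*190 = 123 - 190 = -67)
U(12) + (-498/H(-16))*p = (2 - 6*12**2) - 498/(2*(-16))*(-67) = (2 - 6*144) - 498/(-32)*(-67) = (2 - 864) - 498*(-1/32)*(-67) = -862 + (249/16)*(-67) = -862 - 16683/16 = -30475/16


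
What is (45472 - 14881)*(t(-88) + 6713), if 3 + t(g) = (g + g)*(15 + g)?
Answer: 598298778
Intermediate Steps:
t(g) = -3 + 2*g*(15 + g) (t(g) = -3 + (g + g)*(15 + g) = -3 + (2*g)*(15 + g) = -3 + 2*g*(15 + g))
(45472 - 14881)*(t(-88) + 6713) = (45472 - 14881)*((-3 + 2*(-88)² + 30*(-88)) + 6713) = 30591*((-3 + 2*7744 - 2640) + 6713) = 30591*((-3 + 15488 - 2640) + 6713) = 30591*(12845 + 6713) = 30591*19558 = 598298778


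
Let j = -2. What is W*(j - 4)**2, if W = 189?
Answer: 6804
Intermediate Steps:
W*(j - 4)**2 = 189*(-2 - 4)**2 = 189*(-6)**2 = 189*36 = 6804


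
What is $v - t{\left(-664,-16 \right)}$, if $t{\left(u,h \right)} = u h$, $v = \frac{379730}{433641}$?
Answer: $- \frac{354355558}{33357} \approx -10623.0$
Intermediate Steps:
$v = \frac{29210}{33357}$ ($v = 379730 \cdot \frac{1}{433641} = \frac{29210}{33357} \approx 0.87568$)
$t{\left(u,h \right)} = h u$
$v - t{\left(-664,-16 \right)} = \frac{29210}{33357} - \left(-16\right) \left(-664\right) = \frac{29210}{33357} - 10624 = - \frac{354355558}{33357}$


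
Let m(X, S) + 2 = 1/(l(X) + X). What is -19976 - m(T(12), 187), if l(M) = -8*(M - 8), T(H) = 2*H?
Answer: -2077295/104 ≈ -19974.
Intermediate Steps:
l(M) = 64 - 8*M (l(M) = -8*(-8 + M) = 64 - 8*M)
m(X, S) = -2 + 1/(64 - 7*X) (m(X, S) = -2 + 1/((64 - 8*X) + X) = -2 + 1/(64 - 7*X))
-19976 - m(T(12), 187) = -19976 - (127 - 28*12)/(-64 + 7*(2*12)) = -19976 - (127 - 14*24)/(-64 + 7*24) = -19976 - (127 - 336)/(-64 + 168) = -19976 - (-209)/104 = -19976 - 1*(-209/104) = -19976 + 209/104 = -2077295/104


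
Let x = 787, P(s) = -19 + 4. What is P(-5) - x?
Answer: -802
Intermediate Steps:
P(s) = -15
P(-5) - x = -15 - 1*787 = -15 - 787 = -802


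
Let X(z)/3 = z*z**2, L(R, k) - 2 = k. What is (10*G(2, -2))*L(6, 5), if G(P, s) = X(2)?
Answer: 1680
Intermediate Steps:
L(R, k) = 2 + k
X(z) = 3*z**3 (X(z) = 3*(z*z**2) = 3*z**3)
G(P, s) = 24 (G(P, s) = 3*2**3 = 3*8 = 24)
(10*G(2, -2))*L(6, 5) = (10*24)*(2 + 5) = 240*7 = 1680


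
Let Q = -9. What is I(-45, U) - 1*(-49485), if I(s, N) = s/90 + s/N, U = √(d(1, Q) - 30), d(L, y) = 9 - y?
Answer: 98969/2 + 15*I*√3/2 ≈ 49485.0 + 12.99*I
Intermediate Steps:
U = 2*I*√3 (U = √((9 - 1*(-9)) - 30) = √((9 + 9) - 30) = √(18 - 30) = √(-12) = 2*I*√3 ≈ 3.4641*I)
I(s, N) = s/90 + s/N (I(s, N) = s*(1/90) + s/N = s/90 + s/N)
I(-45, U) - 1*(-49485) = ((1/90)*(-45) - 45*(-I*√3/6)) - 1*(-49485) = (-½ - (-15)*I*√3/2) + 49485 = (-½ + 15*I*√3/2) + 49485 = 98969/2 + 15*I*√3/2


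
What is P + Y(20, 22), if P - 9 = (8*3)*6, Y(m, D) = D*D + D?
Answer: 659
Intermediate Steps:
Y(m, D) = D + D² (Y(m, D) = D² + D = D + D²)
P = 153 (P = 9 + (8*3)*6 = 9 + 24*6 = 9 + 144 = 153)
P + Y(20, 22) = 153 + 22*(1 + 22) = 153 + 22*23 = 153 + 506 = 659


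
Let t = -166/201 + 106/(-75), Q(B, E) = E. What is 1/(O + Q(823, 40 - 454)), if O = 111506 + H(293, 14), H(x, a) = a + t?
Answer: 5025/558296398 ≈ 9.0006e-6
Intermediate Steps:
t = -11252/5025 (t = -166*1/201 + 106*(-1/75) = -166/201 - 106/75 = -11252/5025 ≈ -2.2392)
H(x, a) = -11252/5025 + a (H(x, a) = a - 11252/5025 = -11252/5025 + a)
O = 560376748/5025 (O = 111506 + (-11252/5025 + 14) = 111506 + 59098/5025 = 560376748/5025 ≈ 1.1152e+5)
1/(O + Q(823, 40 - 454)) = 1/(560376748/5025 + (40 - 454)) = 1/(560376748/5025 - 414) = 1/(558296398/5025) = 5025/558296398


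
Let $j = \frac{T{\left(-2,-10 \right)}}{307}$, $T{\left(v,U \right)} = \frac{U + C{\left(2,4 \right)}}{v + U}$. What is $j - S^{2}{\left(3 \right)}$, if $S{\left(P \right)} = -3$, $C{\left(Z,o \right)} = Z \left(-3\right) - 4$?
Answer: $- \frac{8284}{921} \approx -8.9946$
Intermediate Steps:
$C{\left(Z,o \right)} = -4 - 3 Z$ ($C{\left(Z,o \right)} = - 3 Z - 4 = -4 - 3 Z$)
$T{\left(v,U \right)} = \frac{-10 + U}{U + v}$ ($T{\left(v,U \right)} = \frac{U - 10}{v + U} = \frac{U - 10}{U + v} = \frac{-10 + U}{U + v}$)
$j = \frac{5}{921}$ ($j = \frac{\frac{1}{-10 - 2} \left(-10 - 10\right)}{307} = \frac{1}{-12} \left(-20\right) \frac{1}{307} = \left(- \frac{1}{12}\right) \left(-20\right) \frac{1}{307} = \frac{5}{3} \cdot \frac{1}{307} = \frac{5}{921} \approx 0.0054289$)
$j - S^{2}{\left(3 \right)} = \frac{5}{921} - \left(-3\right)^{2} = \frac{5}{921} - 9 = - \frac{8284}{921}$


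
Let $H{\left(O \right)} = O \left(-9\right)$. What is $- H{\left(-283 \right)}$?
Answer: $-2547$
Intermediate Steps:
$H{\left(O \right)} = - 9 O$
$- H{\left(-283 \right)} = - \left(-9\right) \left(-283\right) = \left(-1\right) 2547 = -2547$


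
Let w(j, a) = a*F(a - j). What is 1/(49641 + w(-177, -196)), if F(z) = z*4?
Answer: 1/64537 ≈ 1.5495e-5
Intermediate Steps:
F(z) = 4*z
w(j, a) = a*(-4*j + 4*a) (w(j, a) = a*(4*(a - j)) = a*(-4*j + 4*a))
1/(49641 + w(-177, -196)) = 1/(49641 + 4*(-196)*(-196 - 1*(-177))) = 1/(49641 + 4*(-196)*(-196 + 177)) = 1/(49641 + 4*(-196)*(-19)) = 1/(49641 + 14896) = 1/64537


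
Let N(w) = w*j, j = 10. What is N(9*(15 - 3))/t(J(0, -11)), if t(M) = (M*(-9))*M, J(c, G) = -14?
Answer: -30/49 ≈ -0.61224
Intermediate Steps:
t(M) = -9*M**2 (t(M) = (-9*M)*M = -9*M**2)
N(w) = 10*w (N(w) = w*10 = 10*w)
N(9*(15 - 3))/t(J(0, -11)) = (10*(9*(15 - 3)))/((-9*(-14)**2)) = (10*(9*12))/((-9*196)) = (10*108)/(-1764) = 1080*(-1/1764) = -30/49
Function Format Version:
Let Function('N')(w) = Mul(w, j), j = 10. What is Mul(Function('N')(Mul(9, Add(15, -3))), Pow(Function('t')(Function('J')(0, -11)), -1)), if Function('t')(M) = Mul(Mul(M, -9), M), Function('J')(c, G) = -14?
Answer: Rational(-30, 49) ≈ -0.61224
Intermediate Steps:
Function('t')(M) = Mul(-9, Pow(M, 2)) (Function('t')(M) = Mul(Mul(-9, M), M) = Mul(-9, Pow(M, 2)))
Function('N')(w) = Mul(10, w) (Function('N')(w) = Mul(w, 10) = Mul(10, w))
Mul(Function('N')(Mul(9, Add(15, -3))), Pow(Function('t')(Function('J')(0, -11)), -1)) = Mul(Mul(10, Mul(9, Add(15, -3))), Pow(Mul(-9, Pow(-14, 2)), -1)) = Mul(Mul(10, Mul(9, 12)), Pow(Mul(-9, 196), -1)) = Mul(Mul(10, 108), Pow(-1764, -1)) = Mul(1080, Rational(-1, 1764)) = Rational(-30, 49)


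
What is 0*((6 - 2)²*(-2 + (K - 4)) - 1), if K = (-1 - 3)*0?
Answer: 0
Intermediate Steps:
K = 0 (K = -4*0 = 0)
0*((6 - 2)²*(-2 + (K - 4)) - 1) = 0*((6 - 2)²*(-2 + (0 - 4)) - 1) = 0*(4²*(-2 - 4) - 1) = 0*(16*(-6) - 1) = 0*(-96 - 1) = 0*(-97) = 0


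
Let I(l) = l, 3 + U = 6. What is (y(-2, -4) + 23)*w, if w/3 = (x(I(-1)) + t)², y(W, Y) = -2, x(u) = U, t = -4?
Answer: 63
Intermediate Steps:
U = 3 (U = -3 + 6 = 3)
x(u) = 3
w = 3 (w = 3*(3 - 4)² = 3*(-1)² = 3*1 = 3)
(y(-2, -4) + 23)*w = (-2 + 23)*3 = 21*3 = 63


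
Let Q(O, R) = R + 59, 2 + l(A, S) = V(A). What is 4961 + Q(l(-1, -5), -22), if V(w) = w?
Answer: 4998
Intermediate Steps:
l(A, S) = -2 + A
Q(O, R) = 59 + R
4961 + Q(l(-1, -5), -22) = 4961 + (59 - 22) = 4961 + 37 = 4998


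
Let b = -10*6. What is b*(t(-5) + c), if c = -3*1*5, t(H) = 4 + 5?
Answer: 360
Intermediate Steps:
t(H) = 9
b = -60
c = -15 (c = -3*5 = -15)
b*(t(-5) + c) = -60*(9 - 15) = -60*(-6) = 360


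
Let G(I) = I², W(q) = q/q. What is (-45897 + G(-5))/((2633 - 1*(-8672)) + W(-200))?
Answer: -22936/5653 ≈ -4.0573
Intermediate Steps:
W(q) = 1
(-45897 + G(-5))/((2633 - 1*(-8672)) + W(-200)) = (-45897 + (-5)²)/((2633 - 1*(-8672)) + 1) = (-45897 + 25)/((2633 + 8672) + 1) = -45872/(11305 + 1) = -45872/11306 = -45872*1/11306 = -22936/5653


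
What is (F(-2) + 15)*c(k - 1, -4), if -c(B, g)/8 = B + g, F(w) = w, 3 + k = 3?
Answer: 520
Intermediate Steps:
k = 0 (k = -3 + 3 = 0)
c(B, g) = -8*B - 8*g (c(B, g) = -8*(B + g) = -8*B - 8*g)
(F(-2) + 15)*c(k - 1, -4) = (-2 + 15)*(-8*(0 - 1) - 8*(-4)) = 13*(-8*(-1) + 32) = 13*(8 + 32) = 13*40 = 520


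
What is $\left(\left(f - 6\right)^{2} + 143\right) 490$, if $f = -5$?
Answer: $129360$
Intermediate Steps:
$\left(\left(f - 6\right)^{2} + 143\right) 490 = \left(\left(-5 - 6\right)^{2} + 143\right) 490 = \left(\left(-11\right)^{2} + 143\right) 490 = \left(121 + 143\right) 490 = 264 \cdot 490 = 129360$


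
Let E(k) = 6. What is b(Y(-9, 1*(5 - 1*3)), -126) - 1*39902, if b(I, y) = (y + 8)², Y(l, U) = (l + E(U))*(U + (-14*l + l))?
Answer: -25978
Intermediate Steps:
Y(l, U) = (6 + l)*(U - 13*l) (Y(l, U) = (l + 6)*(U + (-14*l + l)) = (6 + l)*(U - 13*l))
b(I, y) = (8 + y)²
b(Y(-9, 1*(5 - 1*3)), -126) - 1*39902 = (8 - 126)² - 1*39902 = (-118)² - 39902 = 13924 - 39902 = -25978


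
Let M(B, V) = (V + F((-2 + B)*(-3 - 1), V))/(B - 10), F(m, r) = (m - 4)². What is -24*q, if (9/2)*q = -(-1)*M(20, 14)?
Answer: -3088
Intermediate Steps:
F(m, r) = (-4 + m)²
M(B, V) = (V + (4 - 4*B)²)/(-10 + B) (M(B, V) = (V + (-4 + (-2 + B)*(-3 - 1))²)/(B - 10) = (V + (-4 + (-2 + B)*(-4))²)/(-10 + B) = (V + (-4 + (8 - 4*B))²)/(-10 + B) = (V + (4 - 4*B)²)/(-10 + B))
q = 386/3 (q = 2*(-(-1)*(14 + 16*(-1 + 20)²)/(-10 + 20))/9 = 2*(-(-1)*(14 + 16*19²)/10)/9 = 2*(-(-1)*(14 + 16*361)/10)/9 = 2*(-(-1)*(14 + 5776)/10)/9 = 2*(-(-1)*(⅒)*5790)/9 = 2*(-(-1)*579)/9 = 2*(-1*(-579))/9 = (2/9)*579 = 386/3 ≈ 128.67)
-24*q = -24*386/3 = -3088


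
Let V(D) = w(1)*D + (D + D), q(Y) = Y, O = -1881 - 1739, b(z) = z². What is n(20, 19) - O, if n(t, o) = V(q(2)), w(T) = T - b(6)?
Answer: 3554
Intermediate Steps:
O = -3620
w(T) = -36 + T (w(T) = T - 1*6² = T - 1*36 = T - 36 = -36 + T)
V(D) = -33*D (V(D) = (-36 + 1)*D + (D + D) = -35*D + 2*D = -33*D)
n(t, o) = -66 (n(t, o) = -33*2 = -66)
n(20, 19) - O = -66 - 1*(-3620) = -66 + 3620 = 3554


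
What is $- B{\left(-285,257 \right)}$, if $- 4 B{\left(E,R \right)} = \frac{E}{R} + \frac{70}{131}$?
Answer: $- \frac{19345}{134668} \approx -0.14365$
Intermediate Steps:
$B{\left(E,R \right)} = - \frac{35}{262} - \frac{E}{4 R}$ ($B{\left(E,R \right)} = - \frac{\frac{E}{R} + \frac{70}{131}}{4} = - \frac{\frac{70}{131} + \frac{E}{R}}{4} = - \frac{35}{262} - \frac{E}{4 R}$)
$- B{\left(-285,257 \right)} = - (- \frac{35}{262} - - \frac{285}{4 \cdot 257}) = - (- \frac{35}{262} - \left(- \frac{285}{4}\right) \frac{1}{257}) = - (- \frac{35}{262} + \frac{285}{1028}) = \left(-1\right) \frac{19345}{134668} = - \frac{19345}{134668}$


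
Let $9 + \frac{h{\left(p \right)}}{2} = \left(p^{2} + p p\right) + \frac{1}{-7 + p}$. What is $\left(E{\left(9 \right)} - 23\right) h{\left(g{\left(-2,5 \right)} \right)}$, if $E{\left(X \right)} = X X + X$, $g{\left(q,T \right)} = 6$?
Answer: $8308$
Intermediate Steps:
$E{\left(X \right)} = X + X^{2}$ ($E{\left(X \right)} = X^{2} + X = X + X^{2}$)
$h{\left(p \right)} = -18 + \frac{2}{-7 + p} + 4 p^{2}$ ($h{\left(p \right)} = -18 + 2 \left(\left(p^{2} + p p\right) + \frac{1}{-7 + p}\right) = -18 + 2 \left(\left(p^{2} + p^{2}\right) + \frac{1}{-7 + p}\right) = -18 + 2 \left(2 p^{2} + \frac{1}{-7 + p}\right) = -18 + 2 \left(\frac{1}{-7 + p} + 2 p^{2}\right) = -18 + \left(\frac{2}{-7 + p} + 4 p^{2}\right) = -18 + \frac{2}{-7 + p} + 4 p^{2}$)
$\left(E{\left(9 \right)} - 23\right) h{\left(g{\left(-2,5 \right)} \right)} = \left(9 \left(1 + 9\right) - 23\right) \frac{2 \left(64 - 14 \cdot 6^{2} - 54 + 2 \cdot 6^{3}\right)}{-7 + 6} = \left(9 \cdot 10 - 23\right) \frac{2 \left(64 - 504 - 54 + 2 \cdot 216\right)}{-1} = \left(90 - 23\right) 2 \left(-1\right) \left(64 - 504 - 54 + 432\right) = 67 \cdot 2 \left(-1\right) \left(-62\right) = 67 \cdot 124 = 8308$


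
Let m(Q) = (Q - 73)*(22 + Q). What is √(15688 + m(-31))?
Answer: 4*√1039 ≈ 128.93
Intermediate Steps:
m(Q) = (-73 + Q)*(22 + Q)
√(15688 + m(-31)) = √(15688 + (-1606 + (-31)² - 51*(-31))) = √(15688 + (-1606 + 961 + 1581)) = √(15688 + 936) = √16624 = 4*√1039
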